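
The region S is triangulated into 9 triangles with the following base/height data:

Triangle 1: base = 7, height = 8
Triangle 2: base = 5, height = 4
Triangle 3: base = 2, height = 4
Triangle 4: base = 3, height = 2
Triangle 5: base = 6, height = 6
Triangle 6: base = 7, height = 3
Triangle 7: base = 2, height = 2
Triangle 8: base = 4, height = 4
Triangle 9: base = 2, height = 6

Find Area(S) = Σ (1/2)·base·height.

(1/2)×7×8 + (1/2)×5×4 + (1/2)×2×4 + (1/2)×3×2 + (1/2)×6×6 + (1/2)×7×3 + (1/2)×2×2 + (1/2)×4×4 + (1/2)×2×6 = 89.5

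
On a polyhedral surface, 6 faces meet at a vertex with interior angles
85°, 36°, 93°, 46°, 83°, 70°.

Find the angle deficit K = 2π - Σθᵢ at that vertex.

Sum of angles = 413°. K = 360° - 413° = -53° = -53π/180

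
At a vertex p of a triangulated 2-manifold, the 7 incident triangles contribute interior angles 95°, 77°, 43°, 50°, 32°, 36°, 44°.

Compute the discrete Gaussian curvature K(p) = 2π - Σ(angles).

Sum of angles = 377°. K = 360° - 377° = -17° = -17π/180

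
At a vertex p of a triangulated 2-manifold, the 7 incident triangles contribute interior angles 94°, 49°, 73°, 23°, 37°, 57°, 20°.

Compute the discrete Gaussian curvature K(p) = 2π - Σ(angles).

Sum of angles = 353°. K = 360° - 353° = 7° = 7π/180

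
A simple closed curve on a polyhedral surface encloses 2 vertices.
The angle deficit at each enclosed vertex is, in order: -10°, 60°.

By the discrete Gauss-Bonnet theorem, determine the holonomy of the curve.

Holonomy = total enclosed curvature = (-10°) + 60° = 50°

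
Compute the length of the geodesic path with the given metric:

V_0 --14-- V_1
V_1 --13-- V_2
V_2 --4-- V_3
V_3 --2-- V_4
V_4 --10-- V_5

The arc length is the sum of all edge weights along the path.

Arc length = 14 + 13 + 4 + 2 + 10 = 43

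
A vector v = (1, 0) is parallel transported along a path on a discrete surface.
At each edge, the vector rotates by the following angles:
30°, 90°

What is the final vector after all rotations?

Total rotation: 30° + 90° = 120°. Final vector: (-0.5000, 0.8660)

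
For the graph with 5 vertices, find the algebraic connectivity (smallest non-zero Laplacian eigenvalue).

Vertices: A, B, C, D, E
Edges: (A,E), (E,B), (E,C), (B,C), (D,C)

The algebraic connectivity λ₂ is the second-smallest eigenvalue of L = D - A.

Degrees: deg(A) = 1, deg(B) = 2, deg(C) = 3, deg(D) = 1, deg(E) = 3.
L = D − A with rows/columns ordered (A, B, C, D, E):
  [ 1,  0,  0,  0, -1]
  [ 0,  2, -1,  0, -1]
  [ 0, -1,  3, -1, -1]
  [ 0,  0, -1,  1,  0]
  [-1, -1, -1,  0,  3]
Characteristic polynomial: det(λI − L) = λ(λ² − 5λ + 3)(λ² − 5λ + 5).
Roots: λ = 0; (λ² − 5λ + 3) = 0 ⇒ λ = (5 ± √13)/2 ≈ 0.6972, 4.3028; (λ² − 5λ + 5) = 0 ⇒ λ = (5 ± √5)/2 ≈ 1.382, 3.618.
(Check: the roots sum (with multiplicity) to 10, matching trace L = Σdeg = 2·5 = 10.)
Laplacian eigenvalues: [0.0, 0.6972, 1.382, 3.618, 4.3028]. Algebraic connectivity (smallest non-zero eigenvalue) = 0.6972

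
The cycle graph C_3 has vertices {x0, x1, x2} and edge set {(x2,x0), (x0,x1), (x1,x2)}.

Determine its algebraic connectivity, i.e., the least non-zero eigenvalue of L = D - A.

The cycle graph C_n has Laplacian eigenvalues λ_k = 2 − 2cos(2πk/n), k = 0, 1, …, n−1. Here n = 3:
k=0: 2 − 2cos(0) = 0.0; k=1: 2 − 2cos(2π/3) = 3.0; k=2: 2 − 2cos(4π/3) = 3.0.
Laplacian eigenvalues: [0.0, 3.0, 3.0]. Algebraic connectivity (smallest non-zero eigenvalue) = 3.0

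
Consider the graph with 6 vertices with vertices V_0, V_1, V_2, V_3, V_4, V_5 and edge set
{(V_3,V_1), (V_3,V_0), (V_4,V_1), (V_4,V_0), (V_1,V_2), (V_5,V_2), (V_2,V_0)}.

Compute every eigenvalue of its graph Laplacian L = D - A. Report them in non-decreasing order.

Degrees: deg(V_0) = 3, deg(V_1) = 3, deg(V_2) = 3, deg(V_3) = 2, deg(V_4) = 2, deg(V_5) = 1.
L = D − A with rows/columns ordered (V_0, V_1, V_2, V_3, V_4, V_5):
  [ 3,  0, -1, -1, -1,  0]
  [ 0,  3, -1, -1, -1,  0]
  [-1, -1,  3,  0,  0, -1]
  [-1, -1,  0,  2,  0,  0]
  [-1, -1,  0,  0,  2,  0]
  [ 0,  0, -1,  0,  0,  1]
Characteristic polynomial: det(λI − L) = λ(λ² − 6λ + 4)(λ − 2)(λ − 3)².
Roots: λ = 0; (λ² − 6λ + 4) = 0 ⇒ λ = 3 ± √5 ≈ 0.7639, 5.2361; (λ − 2) = 0 ⇒ λ = 2; (λ − 3) = 0 ⇒ λ = 3 (multiplicity 2).
(Check: the roots sum (with multiplicity) to 14, matching trace L = Σdeg = 2·7 = 14.)
Laplacian eigenvalues (increasing order): [0.0, 0.7639, 2.0, 3.0, 3.0, 5.2361]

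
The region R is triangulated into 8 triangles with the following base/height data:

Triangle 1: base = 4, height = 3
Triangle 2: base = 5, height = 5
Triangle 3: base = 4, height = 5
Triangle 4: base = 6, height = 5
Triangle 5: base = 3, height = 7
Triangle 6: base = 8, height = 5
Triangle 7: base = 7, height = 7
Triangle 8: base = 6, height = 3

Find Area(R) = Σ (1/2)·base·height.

(1/2)×4×3 + (1/2)×5×5 + (1/2)×4×5 + (1/2)×6×5 + (1/2)×3×7 + (1/2)×8×5 + (1/2)×7×7 + (1/2)×6×3 = 107.5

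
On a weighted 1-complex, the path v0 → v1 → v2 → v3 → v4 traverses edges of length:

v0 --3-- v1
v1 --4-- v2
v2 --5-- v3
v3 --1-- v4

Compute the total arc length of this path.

Arc length = 3 + 4 + 5 + 1 = 13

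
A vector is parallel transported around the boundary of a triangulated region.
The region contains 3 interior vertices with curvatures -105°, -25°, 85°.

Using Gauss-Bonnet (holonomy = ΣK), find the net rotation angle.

Holonomy = total enclosed curvature = (-105°) + (-25°) + 85° = -45°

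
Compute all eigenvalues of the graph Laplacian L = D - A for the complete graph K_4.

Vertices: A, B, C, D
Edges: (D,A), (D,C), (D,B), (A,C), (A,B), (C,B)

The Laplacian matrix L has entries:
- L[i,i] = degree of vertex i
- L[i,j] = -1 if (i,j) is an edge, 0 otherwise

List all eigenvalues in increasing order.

For the complete graph K_n, L = nI − J (J = all-ones matrix). J has eigenvalues n (once, eigenvector 𝟙) and 0 (multiplicity n−1), so L has eigenvalues 0 (once) and n (multiplicity n−1). Here n = 4: eigenvalue 0 once and 4 with multiplicity 3.
Laplacian eigenvalues (increasing order): [0.0, 4.0, 4.0, 4.0]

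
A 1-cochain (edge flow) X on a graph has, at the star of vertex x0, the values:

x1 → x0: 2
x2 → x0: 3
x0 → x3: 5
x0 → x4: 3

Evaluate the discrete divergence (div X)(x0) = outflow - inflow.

Divergence = sum of outgoing flows = (-2) + (-3) + 5 + 3 = 3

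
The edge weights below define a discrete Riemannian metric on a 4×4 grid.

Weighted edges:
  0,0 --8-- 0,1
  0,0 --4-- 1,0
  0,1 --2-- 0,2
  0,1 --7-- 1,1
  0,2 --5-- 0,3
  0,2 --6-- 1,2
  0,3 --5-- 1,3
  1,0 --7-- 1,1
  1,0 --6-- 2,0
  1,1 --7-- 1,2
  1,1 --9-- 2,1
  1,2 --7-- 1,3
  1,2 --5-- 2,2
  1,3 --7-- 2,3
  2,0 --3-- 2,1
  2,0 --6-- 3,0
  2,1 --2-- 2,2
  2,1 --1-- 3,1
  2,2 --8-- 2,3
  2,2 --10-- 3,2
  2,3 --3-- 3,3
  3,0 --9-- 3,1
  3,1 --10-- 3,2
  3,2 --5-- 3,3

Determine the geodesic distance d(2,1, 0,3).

Shortest path: 2,1 → 2,2 → 1,2 → 0,2 → 0,3, total weight = 18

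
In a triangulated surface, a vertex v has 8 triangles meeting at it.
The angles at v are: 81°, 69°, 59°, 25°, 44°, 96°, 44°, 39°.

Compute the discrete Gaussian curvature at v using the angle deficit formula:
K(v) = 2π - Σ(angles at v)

Sum of angles = 457°. K = 360° - 457° = -97° = -97π/180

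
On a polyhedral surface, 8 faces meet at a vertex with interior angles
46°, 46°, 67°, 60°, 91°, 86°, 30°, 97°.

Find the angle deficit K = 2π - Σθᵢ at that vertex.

Sum of angles = 523°. K = 360° - 523° = -163° = -163π/180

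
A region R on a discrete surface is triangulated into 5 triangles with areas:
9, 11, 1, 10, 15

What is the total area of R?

9 + 11 + 1 + 10 + 15 = 46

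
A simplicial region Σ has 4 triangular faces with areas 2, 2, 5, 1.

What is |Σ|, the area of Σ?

2 + 2 + 5 + 1 = 10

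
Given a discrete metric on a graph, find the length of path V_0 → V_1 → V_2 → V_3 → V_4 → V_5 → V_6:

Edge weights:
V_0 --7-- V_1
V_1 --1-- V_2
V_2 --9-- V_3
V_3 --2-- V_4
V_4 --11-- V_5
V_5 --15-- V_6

Arc length = 7 + 1 + 9 + 2 + 11 + 15 = 45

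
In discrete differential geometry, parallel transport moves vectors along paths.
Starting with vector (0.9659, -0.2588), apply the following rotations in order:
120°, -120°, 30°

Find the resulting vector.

Total rotation: 120° + (-120°) + 30° = 30°. Final vector: (0.9659, 0.2588)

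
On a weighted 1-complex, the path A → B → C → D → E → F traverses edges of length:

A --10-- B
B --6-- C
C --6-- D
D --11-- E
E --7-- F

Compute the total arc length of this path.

Arc length = 10 + 6 + 6 + 11 + 7 = 40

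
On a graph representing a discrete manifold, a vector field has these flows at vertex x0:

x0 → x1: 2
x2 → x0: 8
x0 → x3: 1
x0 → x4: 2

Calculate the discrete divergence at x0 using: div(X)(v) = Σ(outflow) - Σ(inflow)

Divergence = sum of outgoing flows = 2 + (-8) + 1 + 2 = -3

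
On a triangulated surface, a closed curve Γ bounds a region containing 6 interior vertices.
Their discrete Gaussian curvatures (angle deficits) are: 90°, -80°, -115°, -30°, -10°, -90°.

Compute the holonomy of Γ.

Holonomy = total enclosed curvature = 90° + (-80°) + (-115°) + (-30°) + (-10°) + (-90°) = -235°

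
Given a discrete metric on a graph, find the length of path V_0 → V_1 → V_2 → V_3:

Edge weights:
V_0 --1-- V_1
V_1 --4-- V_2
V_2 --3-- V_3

Arc length = 1 + 4 + 3 = 8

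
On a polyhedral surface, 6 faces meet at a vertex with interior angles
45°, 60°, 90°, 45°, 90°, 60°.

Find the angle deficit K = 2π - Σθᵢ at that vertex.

Sum of angles = 390°. K = 360° - 390° = -30°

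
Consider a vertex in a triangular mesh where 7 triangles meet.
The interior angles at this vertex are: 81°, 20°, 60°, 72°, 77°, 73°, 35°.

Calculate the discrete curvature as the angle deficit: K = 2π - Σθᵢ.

Sum of angles = 418°. K = 360° - 418° = -58° = -29π/90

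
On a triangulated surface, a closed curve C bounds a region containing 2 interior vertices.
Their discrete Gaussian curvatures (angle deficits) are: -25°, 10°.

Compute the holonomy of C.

Holonomy = total enclosed curvature = (-25°) + 10° = -15°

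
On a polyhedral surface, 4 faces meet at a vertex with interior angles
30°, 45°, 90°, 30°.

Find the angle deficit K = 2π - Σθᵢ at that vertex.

Sum of angles = 195°. K = 360° - 195° = 165° = 11π/12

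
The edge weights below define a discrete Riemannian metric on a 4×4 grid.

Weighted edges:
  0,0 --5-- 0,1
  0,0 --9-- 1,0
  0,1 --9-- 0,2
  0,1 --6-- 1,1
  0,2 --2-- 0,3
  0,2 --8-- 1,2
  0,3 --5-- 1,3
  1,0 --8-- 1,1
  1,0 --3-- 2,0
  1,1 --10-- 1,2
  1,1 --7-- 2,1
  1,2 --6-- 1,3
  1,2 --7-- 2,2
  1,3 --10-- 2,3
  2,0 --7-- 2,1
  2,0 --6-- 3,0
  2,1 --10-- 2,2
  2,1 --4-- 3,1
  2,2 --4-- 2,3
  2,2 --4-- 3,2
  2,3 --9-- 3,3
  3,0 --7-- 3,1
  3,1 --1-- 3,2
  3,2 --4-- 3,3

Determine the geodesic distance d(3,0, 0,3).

Shortest path: 3,0 → 3,1 → 3,2 → 2,2 → 1,2 → 0,2 → 0,3, total weight = 29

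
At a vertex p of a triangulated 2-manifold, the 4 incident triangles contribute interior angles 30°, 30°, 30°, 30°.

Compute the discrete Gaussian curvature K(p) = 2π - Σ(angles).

Sum of angles = 120°. K = 360° - 120° = 240°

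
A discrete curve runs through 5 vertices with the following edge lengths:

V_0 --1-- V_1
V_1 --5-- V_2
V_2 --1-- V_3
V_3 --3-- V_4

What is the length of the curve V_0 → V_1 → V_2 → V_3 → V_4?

Arc length = 1 + 5 + 1 + 3 = 10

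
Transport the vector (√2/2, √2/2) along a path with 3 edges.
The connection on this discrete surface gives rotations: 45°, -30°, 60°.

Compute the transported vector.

Total rotation: 45° + (-30°) + 60° = 75°. Final vector: (-0.5000, 0.8660)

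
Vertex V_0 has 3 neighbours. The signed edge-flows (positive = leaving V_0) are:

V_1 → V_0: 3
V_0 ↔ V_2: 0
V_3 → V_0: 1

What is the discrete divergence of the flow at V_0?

Divergence = sum of outgoing flows = (-3) + 0 + (-1) = -4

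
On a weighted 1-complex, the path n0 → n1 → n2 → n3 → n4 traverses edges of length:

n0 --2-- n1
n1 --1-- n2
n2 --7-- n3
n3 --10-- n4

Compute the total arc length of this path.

Arc length = 2 + 1 + 7 + 10 = 20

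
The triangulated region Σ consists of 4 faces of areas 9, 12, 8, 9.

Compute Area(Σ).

9 + 12 + 8 + 9 = 38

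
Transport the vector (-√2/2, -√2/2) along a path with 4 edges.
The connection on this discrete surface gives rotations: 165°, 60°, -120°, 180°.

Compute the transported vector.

Total rotation: 165° + 60° + (-120°) + 180° = 285° ≡ -75° (mod 360°). Final vector: (-0.8660, 0.5000)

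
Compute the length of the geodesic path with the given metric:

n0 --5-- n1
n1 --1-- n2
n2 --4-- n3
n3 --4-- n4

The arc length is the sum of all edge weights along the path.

Arc length = 5 + 1 + 4 + 4 = 14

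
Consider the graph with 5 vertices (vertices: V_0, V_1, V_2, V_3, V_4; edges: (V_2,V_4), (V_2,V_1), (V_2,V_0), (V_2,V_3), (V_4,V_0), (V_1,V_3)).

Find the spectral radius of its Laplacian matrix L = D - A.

Degrees: deg(V_0) = 2, deg(V_1) = 2, deg(V_2) = 4, deg(V_3) = 2, deg(V_4) = 2.
L = D − A with rows/columns ordered (V_0, V_1, V_2, V_3, V_4):
  [ 2,  0, -1,  0, -1]
  [ 0,  2, -1, -1,  0]
  [-1, -1,  4, -1, -1]
  [ 0, -1, -1,  2,  0]
  [-1,  0, -1,  0,  2]
Characteristic polynomial: det(λI − L) = λ(λ − 1)(λ − 3)²(λ − 5).
Roots: λ = 0; (λ − 1) = 0 ⇒ λ = 1; (λ − 3) = 0 ⇒ λ = 3 (multiplicity 2); (λ − 5) = 0 ⇒ λ = 5.
(Check: the roots sum (with multiplicity) to 12, matching trace L = Σdeg = 2·6 = 12.)
Laplacian eigenvalues: [0.0, 1.0, 3.0, 3.0, 5.0]. Largest eigenvalue (spectral radius) = 5.0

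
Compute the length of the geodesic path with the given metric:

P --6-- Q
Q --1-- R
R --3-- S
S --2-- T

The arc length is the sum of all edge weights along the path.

Arc length = 6 + 1 + 3 + 2 = 12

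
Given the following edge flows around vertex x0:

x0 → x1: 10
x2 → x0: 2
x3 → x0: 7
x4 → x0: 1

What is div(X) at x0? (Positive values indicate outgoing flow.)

Divergence = sum of outgoing flows = 10 + (-2) + (-7) + (-1) = 0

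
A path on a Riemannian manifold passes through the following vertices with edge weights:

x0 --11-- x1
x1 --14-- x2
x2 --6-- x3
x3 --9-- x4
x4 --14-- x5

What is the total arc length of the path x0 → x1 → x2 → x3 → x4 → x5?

Arc length = 11 + 14 + 6 + 9 + 14 = 54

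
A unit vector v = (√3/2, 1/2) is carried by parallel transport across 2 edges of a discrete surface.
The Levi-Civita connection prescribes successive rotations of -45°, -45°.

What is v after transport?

Total rotation: (-45°) + (-45°) = -90°. Final vector: (0.5000, -0.8660)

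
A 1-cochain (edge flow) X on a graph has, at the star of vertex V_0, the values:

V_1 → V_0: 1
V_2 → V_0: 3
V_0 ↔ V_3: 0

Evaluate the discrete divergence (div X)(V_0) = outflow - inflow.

Divergence = sum of outgoing flows = (-1) + (-3) + 0 = -4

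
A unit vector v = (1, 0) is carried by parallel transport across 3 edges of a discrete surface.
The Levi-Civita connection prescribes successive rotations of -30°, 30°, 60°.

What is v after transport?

Total rotation: (-30°) + 30° + 60° = 60°. Final vector: (0.5000, 0.8660)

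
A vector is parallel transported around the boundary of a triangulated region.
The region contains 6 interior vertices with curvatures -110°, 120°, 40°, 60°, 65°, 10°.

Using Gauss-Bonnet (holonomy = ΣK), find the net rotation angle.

Holonomy = total enclosed curvature = (-110°) + 120° + 40° + 60° + 65° + 10° = 185°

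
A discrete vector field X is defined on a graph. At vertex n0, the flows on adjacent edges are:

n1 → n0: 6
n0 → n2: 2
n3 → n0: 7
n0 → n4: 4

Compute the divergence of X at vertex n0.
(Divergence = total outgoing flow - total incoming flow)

Divergence = sum of outgoing flows = (-6) + 2 + (-7) + 4 = -7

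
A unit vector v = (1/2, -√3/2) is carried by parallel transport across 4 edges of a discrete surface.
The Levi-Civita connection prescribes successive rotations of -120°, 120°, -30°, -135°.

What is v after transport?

Total rotation: (-120°) + 120° + (-30°) + (-135°) = -165°. Final vector: (-0.7071, 0.7071)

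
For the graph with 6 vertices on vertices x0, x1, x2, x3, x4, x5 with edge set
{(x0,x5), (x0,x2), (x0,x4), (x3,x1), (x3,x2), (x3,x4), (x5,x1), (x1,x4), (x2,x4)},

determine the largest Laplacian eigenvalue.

Degrees: deg(x0) = 3, deg(x1) = 3, deg(x2) = 3, deg(x3) = 3, deg(x4) = 4, deg(x5) = 2.
L = D − A with rows/columns ordered (x0, x1, x2, x3, x4, x5):
  [ 3,  0, -1,  0, -1, -1]
  [ 0,  3,  0, -1, -1, -1]
  [-1,  0,  3, -1, -1,  0]
  [ 0, -1, -1,  3, -1,  0]
  [-1, -1, -1, -1,  4,  0]
  [-1, -1,  0,  0,  0,  2]
Characteristic polynomial: det(λI − L) = λ(λ² − 7λ + 9)(λ² − 7λ + 11)(λ − 4).
Roots: λ = 0; (λ² − 7λ + 9) = 0 ⇒ λ = (7 ± √13)/2 ≈ 1.6972, 5.3028; (λ² − 7λ + 11) = 0 ⇒ λ = (7 ± √5)/2 ≈ 2.382, 4.618; (λ − 4) = 0 ⇒ λ = 4.
(Check: the roots sum (with multiplicity) to 18, matching trace L = Σdeg = 2·9 = 18.)
Laplacian eigenvalues: [0.0, 1.6972, 2.382, 4.0, 4.618, 5.3028]. Largest eigenvalue (spectral radius) = 5.3028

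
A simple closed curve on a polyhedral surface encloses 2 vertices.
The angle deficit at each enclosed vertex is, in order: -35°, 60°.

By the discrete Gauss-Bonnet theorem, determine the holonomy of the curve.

Holonomy = total enclosed curvature = (-35°) + 60° = 25°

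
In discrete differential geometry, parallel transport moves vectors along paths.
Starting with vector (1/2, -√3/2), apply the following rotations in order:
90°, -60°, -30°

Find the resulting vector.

Total rotation: 90° + (-60°) + (-30°) = 0°. Final vector: (0.5000, -0.8660)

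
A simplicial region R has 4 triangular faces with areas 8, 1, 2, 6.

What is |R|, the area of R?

8 + 1 + 2 + 6 = 17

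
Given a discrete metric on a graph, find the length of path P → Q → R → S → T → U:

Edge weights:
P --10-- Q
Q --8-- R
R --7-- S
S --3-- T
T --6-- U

Arc length = 10 + 8 + 7 + 3 + 6 = 34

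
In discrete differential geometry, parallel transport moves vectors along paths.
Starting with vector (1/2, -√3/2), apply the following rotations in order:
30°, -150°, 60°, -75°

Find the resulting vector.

Total rotation: 30° + (-150°) + 60° + (-75°) = -135°. Final vector: (-0.9659, 0.2588)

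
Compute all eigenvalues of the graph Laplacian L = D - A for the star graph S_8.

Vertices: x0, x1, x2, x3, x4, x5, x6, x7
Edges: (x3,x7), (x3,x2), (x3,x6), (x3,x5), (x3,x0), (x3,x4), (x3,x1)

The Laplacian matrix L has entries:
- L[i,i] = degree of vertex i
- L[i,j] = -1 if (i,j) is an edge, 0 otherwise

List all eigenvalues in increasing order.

The star S_8 is the complete bipartite graph K_{1,7} (one hub of degree 7, 7 leaves of degree 1). The Laplacian spectrum of K_{p,q} is 0, p (multiplicity q−1), q (multiplicity p−1), p+q. With p = 1, q = 7: 0 once, 1 with multiplicity 6, and 8 once. (Check: trace L = sum of degrees = 14 = 6·1 + 8.)
Laplacian eigenvalues (increasing order): [0.0, 1.0, 1.0, 1.0, 1.0, 1.0, 1.0, 8.0]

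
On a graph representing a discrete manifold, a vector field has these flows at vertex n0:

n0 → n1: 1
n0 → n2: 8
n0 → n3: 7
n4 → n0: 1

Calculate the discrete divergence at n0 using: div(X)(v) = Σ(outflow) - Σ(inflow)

Divergence = sum of outgoing flows = 1 + 8 + 7 + (-1) = 15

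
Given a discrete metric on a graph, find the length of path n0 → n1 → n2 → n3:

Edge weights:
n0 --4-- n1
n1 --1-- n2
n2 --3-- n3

Arc length = 4 + 1 + 3 = 8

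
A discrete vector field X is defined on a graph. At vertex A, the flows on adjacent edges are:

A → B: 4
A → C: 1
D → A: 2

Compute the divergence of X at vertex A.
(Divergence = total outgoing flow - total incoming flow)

Divergence = sum of outgoing flows = 4 + 1 + (-2) = 3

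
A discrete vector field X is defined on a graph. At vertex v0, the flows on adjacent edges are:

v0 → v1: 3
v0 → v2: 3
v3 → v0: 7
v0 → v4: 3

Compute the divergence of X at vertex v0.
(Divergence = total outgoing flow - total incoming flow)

Divergence = sum of outgoing flows = 3 + 3 + (-7) + 3 = 2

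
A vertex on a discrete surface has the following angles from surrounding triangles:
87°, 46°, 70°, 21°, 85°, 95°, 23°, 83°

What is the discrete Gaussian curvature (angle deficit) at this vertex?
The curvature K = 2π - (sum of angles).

Sum of angles = 510°. K = 360° - 510° = -150° = -5π/6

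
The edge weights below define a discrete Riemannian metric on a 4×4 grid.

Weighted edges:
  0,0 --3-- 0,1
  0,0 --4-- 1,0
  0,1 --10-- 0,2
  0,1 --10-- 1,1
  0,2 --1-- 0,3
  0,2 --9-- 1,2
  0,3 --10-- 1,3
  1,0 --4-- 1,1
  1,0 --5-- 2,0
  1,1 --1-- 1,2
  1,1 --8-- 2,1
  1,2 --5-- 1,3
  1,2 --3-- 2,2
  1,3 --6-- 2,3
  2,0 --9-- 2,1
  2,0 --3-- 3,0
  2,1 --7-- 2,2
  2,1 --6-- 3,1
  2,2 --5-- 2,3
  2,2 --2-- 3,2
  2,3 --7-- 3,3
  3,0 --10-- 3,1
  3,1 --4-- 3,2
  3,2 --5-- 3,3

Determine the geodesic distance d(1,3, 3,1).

Shortest path: 1,3 → 1,2 → 2,2 → 3,2 → 3,1, total weight = 14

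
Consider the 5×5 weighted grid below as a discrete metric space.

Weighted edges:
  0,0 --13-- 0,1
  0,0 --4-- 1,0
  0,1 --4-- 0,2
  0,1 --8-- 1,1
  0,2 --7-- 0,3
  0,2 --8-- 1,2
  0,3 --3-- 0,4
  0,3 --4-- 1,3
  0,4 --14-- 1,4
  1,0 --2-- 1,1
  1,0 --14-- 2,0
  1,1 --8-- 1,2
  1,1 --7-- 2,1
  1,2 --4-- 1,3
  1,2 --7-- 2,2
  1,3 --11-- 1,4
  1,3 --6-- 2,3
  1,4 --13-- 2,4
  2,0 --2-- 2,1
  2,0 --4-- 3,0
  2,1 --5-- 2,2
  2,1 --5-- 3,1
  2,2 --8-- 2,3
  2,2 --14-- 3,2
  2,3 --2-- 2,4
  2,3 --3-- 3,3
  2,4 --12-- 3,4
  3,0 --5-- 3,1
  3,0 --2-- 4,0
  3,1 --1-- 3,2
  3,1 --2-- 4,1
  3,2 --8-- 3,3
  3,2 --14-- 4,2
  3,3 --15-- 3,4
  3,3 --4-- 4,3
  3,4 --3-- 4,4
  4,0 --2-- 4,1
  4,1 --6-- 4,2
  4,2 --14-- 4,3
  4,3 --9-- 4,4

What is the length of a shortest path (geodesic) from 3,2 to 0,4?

Shortest path: 3,2 → 3,3 → 2,3 → 1,3 → 0,3 → 0,4, total weight = 24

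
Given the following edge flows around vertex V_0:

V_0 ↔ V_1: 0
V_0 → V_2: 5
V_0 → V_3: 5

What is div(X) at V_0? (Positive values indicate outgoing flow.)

Divergence = sum of outgoing flows = 0 + 5 + 5 = 10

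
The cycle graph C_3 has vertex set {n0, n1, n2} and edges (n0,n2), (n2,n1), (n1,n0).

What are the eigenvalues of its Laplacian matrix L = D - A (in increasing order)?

The cycle graph C_n has Laplacian eigenvalues λ_k = 2 − 2cos(2πk/n), k = 0, 1, …, n−1. Here n = 3:
k=0: 2 − 2cos(0) = 0.0; k=1: 2 − 2cos(2π/3) = 3.0; k=2: 2 − 2cos(4π/3) = 3.0.
Laplacian eigenvalues (increasing order): [0.0, 3.0, 3.0]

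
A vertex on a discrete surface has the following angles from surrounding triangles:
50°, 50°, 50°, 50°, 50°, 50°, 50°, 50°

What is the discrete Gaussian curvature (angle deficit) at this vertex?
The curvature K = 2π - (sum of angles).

Sum of angles = 400°. K = 360° - 400° = -40° = -2π/9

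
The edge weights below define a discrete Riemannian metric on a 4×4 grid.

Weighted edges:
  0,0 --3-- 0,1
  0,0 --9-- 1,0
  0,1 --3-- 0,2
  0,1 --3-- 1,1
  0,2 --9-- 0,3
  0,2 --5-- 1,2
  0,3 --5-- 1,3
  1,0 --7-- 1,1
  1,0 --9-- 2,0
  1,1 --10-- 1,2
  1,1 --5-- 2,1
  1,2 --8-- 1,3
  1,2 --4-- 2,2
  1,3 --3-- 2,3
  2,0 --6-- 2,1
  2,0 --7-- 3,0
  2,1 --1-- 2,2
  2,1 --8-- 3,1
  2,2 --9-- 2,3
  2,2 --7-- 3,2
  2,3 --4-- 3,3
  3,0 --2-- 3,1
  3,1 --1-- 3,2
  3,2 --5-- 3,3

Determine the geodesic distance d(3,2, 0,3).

Shortest path: 3,2 → 3,3 → 2,3 → 1,3 → 0,3, total weight = 17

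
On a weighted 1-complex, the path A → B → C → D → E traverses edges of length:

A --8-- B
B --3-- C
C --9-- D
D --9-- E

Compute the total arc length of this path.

Arc length = 8 + 3 + 9 + 9 = 29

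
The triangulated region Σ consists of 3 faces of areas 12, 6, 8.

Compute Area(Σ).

12 + 6 + 8 = 26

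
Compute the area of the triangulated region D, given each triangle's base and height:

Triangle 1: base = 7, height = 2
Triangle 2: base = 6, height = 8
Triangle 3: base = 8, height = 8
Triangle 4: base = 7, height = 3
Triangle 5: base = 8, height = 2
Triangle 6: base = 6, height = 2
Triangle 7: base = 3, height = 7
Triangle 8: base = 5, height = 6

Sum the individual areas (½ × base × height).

(1/2)×7×2 + (1/2)×6×8 + (1/2)×8×8 + (1/2)×7×3 + (1/2)×8×2 + (1/2)×6×2 + (1/2)×3×7 + (1/2)×5×6 = 113.0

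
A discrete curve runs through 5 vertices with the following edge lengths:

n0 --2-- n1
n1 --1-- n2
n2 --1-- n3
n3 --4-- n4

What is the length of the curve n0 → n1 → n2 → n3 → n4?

Arc length = 2 + 1 + 1 + 4 = 8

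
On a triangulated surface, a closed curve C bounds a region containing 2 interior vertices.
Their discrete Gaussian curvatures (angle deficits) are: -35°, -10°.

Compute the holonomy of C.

Holonomy = total enclosed curvature = (-35°) + (-10°) = -45°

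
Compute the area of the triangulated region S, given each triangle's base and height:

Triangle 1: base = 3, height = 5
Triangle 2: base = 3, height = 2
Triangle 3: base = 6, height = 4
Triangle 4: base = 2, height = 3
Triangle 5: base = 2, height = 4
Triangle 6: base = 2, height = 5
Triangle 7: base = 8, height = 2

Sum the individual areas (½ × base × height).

(1/2)×3×5 + (1/2)×3×2 + (1/2)×6×4 + (1/2)×2×3 + (1/2)×2×4 + (1/2)×2×5 + (1/2)×8×2 = 42.5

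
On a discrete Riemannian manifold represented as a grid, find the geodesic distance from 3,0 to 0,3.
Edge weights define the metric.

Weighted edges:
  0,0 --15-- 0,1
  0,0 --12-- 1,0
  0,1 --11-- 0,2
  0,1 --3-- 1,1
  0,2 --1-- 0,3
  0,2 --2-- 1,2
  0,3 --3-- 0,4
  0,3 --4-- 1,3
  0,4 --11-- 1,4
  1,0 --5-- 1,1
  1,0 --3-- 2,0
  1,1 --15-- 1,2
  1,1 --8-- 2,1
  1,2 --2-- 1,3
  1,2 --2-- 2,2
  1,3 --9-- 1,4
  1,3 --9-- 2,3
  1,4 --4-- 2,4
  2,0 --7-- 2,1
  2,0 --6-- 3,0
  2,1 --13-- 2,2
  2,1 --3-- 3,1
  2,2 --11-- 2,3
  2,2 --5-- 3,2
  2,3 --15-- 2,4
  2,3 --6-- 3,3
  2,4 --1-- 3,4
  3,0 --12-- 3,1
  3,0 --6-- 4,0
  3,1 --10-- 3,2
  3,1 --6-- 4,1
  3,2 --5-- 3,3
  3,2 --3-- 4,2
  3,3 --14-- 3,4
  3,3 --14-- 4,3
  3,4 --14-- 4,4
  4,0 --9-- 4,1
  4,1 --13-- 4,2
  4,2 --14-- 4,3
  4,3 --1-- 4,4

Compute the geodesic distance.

Shortest path: 3,0 → 2,0 → 1,0 → 1,1 → 0,1 → 0,2 → 0,3, total weight = 29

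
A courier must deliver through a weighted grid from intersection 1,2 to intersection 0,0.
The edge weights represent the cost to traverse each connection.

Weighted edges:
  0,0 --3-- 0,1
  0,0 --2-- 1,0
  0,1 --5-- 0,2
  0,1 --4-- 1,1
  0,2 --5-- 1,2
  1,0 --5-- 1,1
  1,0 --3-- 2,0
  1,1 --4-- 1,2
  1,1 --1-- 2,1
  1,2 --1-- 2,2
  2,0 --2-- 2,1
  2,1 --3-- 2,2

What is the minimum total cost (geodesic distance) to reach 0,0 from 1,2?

Shortest path: 1,2 → 1,1 → 0,1 → 0,0, total weight = 11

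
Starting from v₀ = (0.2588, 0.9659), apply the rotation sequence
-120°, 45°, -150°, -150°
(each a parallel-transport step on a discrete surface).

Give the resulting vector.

Total rotation: (-120°) + 45° + (-150°) + (-150°) = -375° ≡ -15° (mod 360°). Final vector: (0.5000, 0.8660)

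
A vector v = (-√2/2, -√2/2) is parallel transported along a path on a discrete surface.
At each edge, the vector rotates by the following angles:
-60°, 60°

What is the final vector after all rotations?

Total rotation: (-60°) + 60° = 0°. Final vector: (-0.7071, -0.7071)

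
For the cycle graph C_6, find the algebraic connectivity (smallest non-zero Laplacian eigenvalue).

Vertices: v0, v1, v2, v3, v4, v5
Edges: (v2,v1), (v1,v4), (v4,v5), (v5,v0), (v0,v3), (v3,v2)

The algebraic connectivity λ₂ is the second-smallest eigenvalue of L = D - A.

The cycle graph C_n has Laplacian eigenvalues λ_k = 2 − 2cos(2πk/n), k = 0, 1, …, n−1. Here n = 6:
k=0: 2 − 2cos(0) = 0.0; k=1: 2 − 2cos(π/3) = 1.0; k=2: 2 − 2cos(2π/3) = 3.0; k=3: 2 − 2cos(π) = 4.0; k=4: 2 − 2cos(4π/3) = 3.0; k=5: 2 − 2cos(5π/3) = 1.0.
Laplacian eigenvalues: [0.0, 1.0, 1.0, 3.0, 3.0, 4.0]. Algebraic connectivity (smallest non-zero eigenvalue) = 1.0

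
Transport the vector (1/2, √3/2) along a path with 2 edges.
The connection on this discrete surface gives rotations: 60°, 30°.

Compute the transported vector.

Total rotation: 60° + 30° = 90°. Final vector: (-0.8660, 0.5000)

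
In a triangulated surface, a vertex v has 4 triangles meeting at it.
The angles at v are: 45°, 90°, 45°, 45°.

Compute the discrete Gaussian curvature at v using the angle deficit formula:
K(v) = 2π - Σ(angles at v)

Sum of angles = 225°. K = 360° - 225° = 135° = 3π/4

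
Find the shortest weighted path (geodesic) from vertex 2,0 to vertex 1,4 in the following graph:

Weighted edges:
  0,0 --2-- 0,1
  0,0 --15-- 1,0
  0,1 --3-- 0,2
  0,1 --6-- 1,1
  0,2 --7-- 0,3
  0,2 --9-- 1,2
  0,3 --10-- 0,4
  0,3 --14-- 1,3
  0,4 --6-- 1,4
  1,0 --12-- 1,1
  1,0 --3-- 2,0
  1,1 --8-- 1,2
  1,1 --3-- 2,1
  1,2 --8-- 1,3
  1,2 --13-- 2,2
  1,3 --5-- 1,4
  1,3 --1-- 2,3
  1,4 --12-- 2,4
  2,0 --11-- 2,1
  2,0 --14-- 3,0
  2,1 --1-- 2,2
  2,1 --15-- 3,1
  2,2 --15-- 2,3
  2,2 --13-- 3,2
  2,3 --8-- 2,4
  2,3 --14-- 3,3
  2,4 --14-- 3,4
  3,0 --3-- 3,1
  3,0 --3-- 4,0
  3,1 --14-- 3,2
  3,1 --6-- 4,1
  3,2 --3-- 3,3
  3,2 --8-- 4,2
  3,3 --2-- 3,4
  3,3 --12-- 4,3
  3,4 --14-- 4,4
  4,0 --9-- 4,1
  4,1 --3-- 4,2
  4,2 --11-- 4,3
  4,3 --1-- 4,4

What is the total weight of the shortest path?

Shortest path: 2,0 → 2,1 → 2,2 → 2,3 → 1,3 → 1,4, total weight = 33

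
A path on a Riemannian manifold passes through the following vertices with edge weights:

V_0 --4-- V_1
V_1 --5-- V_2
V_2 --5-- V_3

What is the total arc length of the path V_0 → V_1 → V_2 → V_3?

Arc length = 4 + 5 + 5 = 14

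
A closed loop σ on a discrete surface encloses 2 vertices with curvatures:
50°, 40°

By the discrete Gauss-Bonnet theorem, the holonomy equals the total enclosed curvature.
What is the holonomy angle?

Holonomy = total enclosed curvature = 50° + 40° = 90°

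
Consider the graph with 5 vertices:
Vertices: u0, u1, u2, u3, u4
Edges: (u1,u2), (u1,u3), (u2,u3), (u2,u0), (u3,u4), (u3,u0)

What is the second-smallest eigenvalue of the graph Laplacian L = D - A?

Degrees: deg(u0) = 2, deg(u1) = 2, deg(u2) = 3, deg(u3) = 4, deg(u4) = 1.
L = D − A with rows/columns ordered (u0, u1, u2, u3, u4):
  [ 2,  0, -1, -1,  0]
  [ 0,  2, -1, -1,  0]
  [-1, -1,  3, -1,  0]
  [-1, -1, -1,  4, -1]
  [ 0,  0,  0, -1,  1]
Characteristic polynomial: det(λI − L) = λ(λ − 1)(λ − 2)(λ − 4)(λ − 5).
Roots: λ = 0; (λ − 1) = 0 ⇒ λ = 1; (λ − 2) = 0 ⇒ λ = 2; (λ − 4) = 0 ⇒ λ = 4; (λ − 5) = 0 ⇒ λ = 5.
(Check: the roots sum (with multiplicity) to 12, matching trace L = Σdeg = 2·6 = 12.)
Laplacian eigenvalues: [0.0, 1.0, 2.0, 4.0, 5.0]. Algebraic connectivity (smallest non-zero eigenvalue) = 1.0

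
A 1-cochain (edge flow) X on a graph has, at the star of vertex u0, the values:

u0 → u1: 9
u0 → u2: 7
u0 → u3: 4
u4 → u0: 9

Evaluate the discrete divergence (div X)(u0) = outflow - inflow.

Divergence = sum of outgoing flows = 9 + 7 + 4 + (-9) = 11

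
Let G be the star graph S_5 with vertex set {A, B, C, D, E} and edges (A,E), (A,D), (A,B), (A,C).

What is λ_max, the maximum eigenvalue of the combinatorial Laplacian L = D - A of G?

The star S_5 is the complete bipartite graph K_{1,4} (one hub of degree 4, 4 leaves of degree 1). The Laplacian spectrum of K_{p,q} is 0, p (multiplicity q−1), q (multiplicity p−1), p+q. With p = 1, q = 4: 0 once, 1 with multiplicity 3, and 5 once. (Check: trace L = sum of degrees = 8 = 3·1 + 5.)
Laplacian eigenvalues: [0.0, 1.0, 1.0, 1.0, 5.0]. Largest eigenvalue (spectral radius) = 5.0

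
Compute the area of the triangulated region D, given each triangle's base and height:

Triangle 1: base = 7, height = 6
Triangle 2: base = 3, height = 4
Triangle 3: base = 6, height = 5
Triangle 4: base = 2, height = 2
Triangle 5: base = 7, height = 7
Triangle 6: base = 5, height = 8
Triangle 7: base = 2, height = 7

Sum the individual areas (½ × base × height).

(1/2)×7×6 + (1/2)×3×4 + (1/2)×6×5 + (1/2)×2×2 + (1/2)×7×7 + (1/2)×5×8 + (1/2)×2×7 = 95.5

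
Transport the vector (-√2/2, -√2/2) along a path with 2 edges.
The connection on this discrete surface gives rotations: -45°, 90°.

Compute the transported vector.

Total rotation: (-45°) + 90° = 45°. Final vector: (0, -1)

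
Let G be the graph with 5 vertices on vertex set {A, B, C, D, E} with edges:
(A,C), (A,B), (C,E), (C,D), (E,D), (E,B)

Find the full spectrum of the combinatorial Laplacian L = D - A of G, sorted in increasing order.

Degrees: deg(A) = 2, deg(B) = 2, deg(C) = 3, deg(D) = 2, deg(E) = 3.
L = D − A with rows/columns ordered (A, B, C, D, E):
  [ 2, -1, -1,  0,  0]
  [-1,  2,  0,  0, -1]
  [-1,  0,  3, -1, -1]
  [ 0,  0, -1,  2, -1]
  [ 0, -1, -1, -1,  3]
Characteristic polynomial: det(λI − L) = λ(λ² − 5λ + 5)(λ² − 7λ + 11).
Roots: λ = 0; (λ² − 5λ + 5) = 0 ⇒ λ = (5 ± √5)/2 ≈ 1.382, 3.618; (λ² − 7λ + 11) = 0 ⇒ λ = (7 ± √5)/2 ≈ 2.382, 4.618.
(Check: the roots sum (with multiplicity) to 12, matching trace L = Σdeg = 2·6 = 12.)
Laplacian eigenvalues (increasing order): [0.0, 1.382, 2.382, 3.618, 4.618]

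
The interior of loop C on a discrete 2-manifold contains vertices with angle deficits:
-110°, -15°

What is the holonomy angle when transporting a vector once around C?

Holonomy = total enclosed curvature = (-110°) + (-15°) = -125°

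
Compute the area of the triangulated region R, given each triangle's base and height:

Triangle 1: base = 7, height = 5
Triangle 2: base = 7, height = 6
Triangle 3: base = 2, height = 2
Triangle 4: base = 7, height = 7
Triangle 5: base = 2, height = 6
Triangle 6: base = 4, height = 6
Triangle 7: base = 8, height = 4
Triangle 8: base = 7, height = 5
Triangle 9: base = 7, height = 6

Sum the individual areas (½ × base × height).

(1/2)×7×5 + (1/2)×7×6 + (1/2)×2×2 + (1/2)×7×7 + (1/2)×2×6 + (1/2)×4×6 + (1/2)×8×4 + (1/2)×7×5 + (1/2)×7×6 = 137.5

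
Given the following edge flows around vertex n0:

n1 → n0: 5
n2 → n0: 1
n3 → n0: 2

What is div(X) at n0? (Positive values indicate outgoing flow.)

Divergence = sum of outgoing flows = (-5) + (-1) + (-2) = -8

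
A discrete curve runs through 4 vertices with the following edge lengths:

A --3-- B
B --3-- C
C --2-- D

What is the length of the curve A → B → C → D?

Arc length = 3 + 3 + 2 = 8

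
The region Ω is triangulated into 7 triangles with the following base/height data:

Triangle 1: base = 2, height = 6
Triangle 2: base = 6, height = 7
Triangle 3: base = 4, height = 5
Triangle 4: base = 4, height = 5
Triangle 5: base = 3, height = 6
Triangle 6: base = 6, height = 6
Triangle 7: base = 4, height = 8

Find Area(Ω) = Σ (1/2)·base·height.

(1/2)×2×6 + (1/2)×6×7 + (1/2)×4×5 + (1/2)×4×5 + (1/2)×3×6 + (1/2)×6×6 + (1/2)×4×8 = 90.0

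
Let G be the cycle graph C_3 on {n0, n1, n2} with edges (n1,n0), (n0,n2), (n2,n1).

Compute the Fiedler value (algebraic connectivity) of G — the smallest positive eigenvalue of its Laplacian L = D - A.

The cycle graph C_n has Laplacian eigenvalues λ_k = 2 − 2cos(2πk/n), k = 0, 1, …, n−1. Here n = 3:
k=0: 2 − 2cos(0) = 0.0; k=1: 2 − 2cos(2π/3) = 3.0; k=2: 2 − 2cos(4π/3) = 3.0.
Laplacian eigenvalues: [0.0, 3.0, 3.0]. Algebraic connectivity (smallest non-zero eigenvalue) = 3.0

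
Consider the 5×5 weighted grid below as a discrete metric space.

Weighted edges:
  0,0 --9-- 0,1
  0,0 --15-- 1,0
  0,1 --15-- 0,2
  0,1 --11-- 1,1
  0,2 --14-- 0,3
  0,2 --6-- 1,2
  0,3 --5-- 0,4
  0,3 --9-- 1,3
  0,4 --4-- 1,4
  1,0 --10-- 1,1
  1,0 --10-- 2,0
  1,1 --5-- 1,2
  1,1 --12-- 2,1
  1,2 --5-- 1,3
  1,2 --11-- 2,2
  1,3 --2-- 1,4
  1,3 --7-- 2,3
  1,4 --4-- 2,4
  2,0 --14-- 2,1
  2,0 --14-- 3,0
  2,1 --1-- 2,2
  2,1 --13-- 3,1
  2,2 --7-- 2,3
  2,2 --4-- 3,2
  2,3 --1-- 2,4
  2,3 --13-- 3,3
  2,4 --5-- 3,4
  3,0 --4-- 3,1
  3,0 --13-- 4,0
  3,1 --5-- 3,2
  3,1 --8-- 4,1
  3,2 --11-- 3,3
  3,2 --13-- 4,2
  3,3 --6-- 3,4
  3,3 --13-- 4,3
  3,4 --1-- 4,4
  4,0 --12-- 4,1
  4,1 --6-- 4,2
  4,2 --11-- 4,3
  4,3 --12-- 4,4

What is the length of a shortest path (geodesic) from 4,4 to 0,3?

Shortest path: 4,4 → 3,4 → 2,4 → 1,4 → 0,4 → 0,3, total weight = 19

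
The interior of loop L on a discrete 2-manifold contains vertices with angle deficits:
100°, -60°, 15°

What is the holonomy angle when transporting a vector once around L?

Holonomy = total enclosed curvature = 100° + (-60°) + 15° = 55°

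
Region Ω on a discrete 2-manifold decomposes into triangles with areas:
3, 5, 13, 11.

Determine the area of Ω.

3 + 5 + 13 + 11 = 32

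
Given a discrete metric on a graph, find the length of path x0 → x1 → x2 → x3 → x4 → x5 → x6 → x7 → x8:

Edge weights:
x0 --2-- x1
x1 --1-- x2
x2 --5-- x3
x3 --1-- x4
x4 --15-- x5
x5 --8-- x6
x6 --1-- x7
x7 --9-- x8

Arc length = 2 + 1 + 5 + 1 + 15 + 8 + 1 + 9 = 42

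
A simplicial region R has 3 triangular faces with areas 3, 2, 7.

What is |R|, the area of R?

3 + 2 + 7 = 12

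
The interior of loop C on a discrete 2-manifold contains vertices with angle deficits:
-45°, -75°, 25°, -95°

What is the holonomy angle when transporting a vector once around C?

Holonomy = total enclosed curvature = (-45°) + (-75°) + 25° + (-95°) = -190°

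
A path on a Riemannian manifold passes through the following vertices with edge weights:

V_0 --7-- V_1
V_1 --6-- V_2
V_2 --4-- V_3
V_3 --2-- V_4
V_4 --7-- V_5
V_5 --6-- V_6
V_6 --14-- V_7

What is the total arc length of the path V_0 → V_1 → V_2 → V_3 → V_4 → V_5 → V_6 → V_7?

Arc length = 7 + 6 + 4 + 2 + 7 + 6 + 14 = 46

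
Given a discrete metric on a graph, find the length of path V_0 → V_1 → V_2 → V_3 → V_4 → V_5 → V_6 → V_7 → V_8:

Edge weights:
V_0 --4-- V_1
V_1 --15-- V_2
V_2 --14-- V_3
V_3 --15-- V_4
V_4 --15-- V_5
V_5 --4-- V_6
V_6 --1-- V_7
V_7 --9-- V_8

Arc length = 4 + 15 + 14 + 15 + 15 + 4 + 1 + 9 = 77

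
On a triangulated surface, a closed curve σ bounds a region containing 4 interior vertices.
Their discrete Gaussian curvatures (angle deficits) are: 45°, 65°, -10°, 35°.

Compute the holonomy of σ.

Holonomy = total enclosed curvature = 45° + 65° + (-10°) + 35° = 135°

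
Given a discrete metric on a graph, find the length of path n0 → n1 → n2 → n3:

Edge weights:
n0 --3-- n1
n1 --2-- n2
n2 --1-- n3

Arc length = 3 + 2 + 1 = 6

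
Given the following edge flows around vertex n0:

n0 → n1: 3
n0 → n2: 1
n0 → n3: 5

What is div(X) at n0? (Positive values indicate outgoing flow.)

Divergence = sum of outgoing flows = 3 + 1 + 5 = 9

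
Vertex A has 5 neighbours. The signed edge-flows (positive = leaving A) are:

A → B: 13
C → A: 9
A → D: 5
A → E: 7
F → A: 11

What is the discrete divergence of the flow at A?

Divergence = sum of outgoing flows = 13 + (-9) + 5 + 7 + (-11) = 5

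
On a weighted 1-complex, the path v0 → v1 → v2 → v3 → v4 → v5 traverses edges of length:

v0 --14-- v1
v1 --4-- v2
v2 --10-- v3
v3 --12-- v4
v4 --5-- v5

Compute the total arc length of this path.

Arc length = 14 + 4 + 10 + 12 + 5 = 45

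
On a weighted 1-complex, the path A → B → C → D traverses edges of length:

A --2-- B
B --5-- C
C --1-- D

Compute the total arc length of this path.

Arc length = 2 + 5 + 1 = 8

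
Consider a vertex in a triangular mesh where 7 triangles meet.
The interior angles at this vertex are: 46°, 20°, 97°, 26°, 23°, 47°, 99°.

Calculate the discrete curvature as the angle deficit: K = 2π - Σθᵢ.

Sum of angles = 358°. K = 360° - 358° = 2° = π/90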